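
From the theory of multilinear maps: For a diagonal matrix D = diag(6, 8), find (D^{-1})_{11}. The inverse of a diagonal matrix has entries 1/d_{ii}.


For a diagonal matrix, the inverse has entries (D^{-1})_{ii} = 1/d_{ii}.
The diagonal entries are: d_{11} = 6, d_{22} = 8
We need (D^{-1})_{11} = 1/d_{11} = 1/6 = 1/6

1/6


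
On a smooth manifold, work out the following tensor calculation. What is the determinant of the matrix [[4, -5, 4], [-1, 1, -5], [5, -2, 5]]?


Expanding along the first row, det(A) = a11*M_11 - a12*M_12 + a13*M_13, where M_1j is the (1,j) minor.
Minor M_11 = 1*5 - -5*-2 = -5
Minor M_12 = -1*5 - -5*5 = 20
Minor M_13 = -1*-2 - 1*5 = -3
det = 4*(-5) - -5*(20) + 4*(-3)
    = -20 - -100 + -12
    = 68

68


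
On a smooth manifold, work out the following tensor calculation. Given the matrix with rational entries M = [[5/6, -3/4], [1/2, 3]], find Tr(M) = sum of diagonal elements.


The trace is the sum of diagonal entries.
Diagonal: M[1,1] = 5/6, M[2,2] = 3
Tr(M) = 5/6 + 3
Computing step by step:
After adding M[1,1]: 5/6
After adding M[2,2]: 23/6
Tr(M) = 23/6

23/6


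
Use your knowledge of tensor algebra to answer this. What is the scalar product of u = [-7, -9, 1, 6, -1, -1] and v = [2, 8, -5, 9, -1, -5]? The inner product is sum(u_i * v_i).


The inner product u . v = sum of u_i * v_i.
Term-by-term: -7 * 2, -9 * 8, 1 * -5, 6 * 9, -1 * -1, -1 * -5
Products: -14, -72, -5, 54, 1, 5
Sum = -14 + -72 + -5 + 54 + 1 + 5 = -31

-31


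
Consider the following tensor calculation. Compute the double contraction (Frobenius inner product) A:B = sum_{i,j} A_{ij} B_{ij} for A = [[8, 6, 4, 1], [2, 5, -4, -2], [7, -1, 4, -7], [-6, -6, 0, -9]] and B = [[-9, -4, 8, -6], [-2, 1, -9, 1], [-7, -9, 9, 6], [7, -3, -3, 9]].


A:B = sum over all i,j of A_{ij} * B_{ij}.
Row 1: 8*-9=-72, 6*-4=-24, 4*8=32, 1*-6=-6 => row sum = -70
Row 2: 2*-2=-4, 5*1=5, -4*-9=36, -2*1=-2 => row sum = 35
Row 3: 7*-7=-49, -1*-9=9, 4*9=36, -7*6=-42 => row sum = -46
Row 4: -6*7=-42, -6*-3=18, 0*-3=0, -9*9=-81 => row sum = -105
Total = -70 + 35 + -46 + -105 = -186

-186


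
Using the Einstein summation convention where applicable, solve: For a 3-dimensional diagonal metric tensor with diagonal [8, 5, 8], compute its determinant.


For a diagonal metric, the determinant is the product of diagonal entries.
Diagonal entries: 8, 5, 8
det(g) = 8 * 5 * 8 = 320

320


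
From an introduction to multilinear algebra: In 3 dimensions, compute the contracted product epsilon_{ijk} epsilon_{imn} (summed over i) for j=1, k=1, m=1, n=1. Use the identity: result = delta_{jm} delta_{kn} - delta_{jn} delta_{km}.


Using the identity: epsilon_{ijk} epsilon_{imn} = delta_{jm} delta_{kn} - delta_{jn} delta_{km}.
delta_{11} = 1
delta_{11} = 1
delta_{11} = 1
delta_{11} = 1
Result = 1 * 1 - 1 * 1 = 1 - 1 = 0

0


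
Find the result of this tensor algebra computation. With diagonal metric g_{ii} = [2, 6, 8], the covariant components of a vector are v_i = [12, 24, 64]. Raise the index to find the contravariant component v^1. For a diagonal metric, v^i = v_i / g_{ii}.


To raise an index with a diagonal metric: v^i = v_i / g_{ii}.
For index 1: v_1 = 12, g_{11} = 2
v^1 = 12 / 2 = 6

6


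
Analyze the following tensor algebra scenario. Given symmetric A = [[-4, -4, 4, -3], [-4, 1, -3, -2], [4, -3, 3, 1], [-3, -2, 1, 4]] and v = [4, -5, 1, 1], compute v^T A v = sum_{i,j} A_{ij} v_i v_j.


First compute Av:
(Av)_1 = -4*4 + -4*-5 + 4*1 + -3*1 = 5
(Av)_2 = -4*4 + 1*-5 + -3*1 + -2*1 = -26
(Av)_3 = 4*4 + -3*-5 + 3*1 + 1*1 = 35
(Av)_4 = -3*4 + -2*-5 + 1*1 + 4*1 = 3
Av = [5, -26, 35, 3]
Then v^T (Av) = 4*5 + -5*-26 + 1*35 + 1*3
= 20 + 130 + 35 + 3 = 188

188


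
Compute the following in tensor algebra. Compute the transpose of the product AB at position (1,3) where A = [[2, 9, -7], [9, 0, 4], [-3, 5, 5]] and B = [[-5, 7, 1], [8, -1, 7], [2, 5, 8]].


(AB)^T_{ij} = (AB)_{ji} = sum_k A_{jk} B_{ki}.
For i=1, j=3 we need (AB)_{31}:
A_{31} * B_{11} = -3 * -5 = 15
A_{32} * B_{21} = 5 * 8 = 40
A_{33} * B_{31} = 5 * 2 = 10
Sum = 15 + 40 + 10 = 65

65


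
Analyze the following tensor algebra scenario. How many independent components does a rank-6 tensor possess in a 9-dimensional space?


The number of components of a rank-r tensor in d dimensions is d^r.
Here d = 9 and r = 6.
9^6 = 531441

531441


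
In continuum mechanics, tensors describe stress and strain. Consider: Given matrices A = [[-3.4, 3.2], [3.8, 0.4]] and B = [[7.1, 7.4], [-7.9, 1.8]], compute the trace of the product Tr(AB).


Tr(AB) = sum_i (AB)_{ii} where (AB)_{ii} = sum_k A_{ik} B_{ki}.
(AB)_{11} = -3.4*7.1 + 3.2*-7.9 = -49.42
(AB)_{22} = 3.8*7.4 + 0.4*1.8 = 28.84
Tr(AB) = -49.42 + 28.84 = -20.58

-20.58


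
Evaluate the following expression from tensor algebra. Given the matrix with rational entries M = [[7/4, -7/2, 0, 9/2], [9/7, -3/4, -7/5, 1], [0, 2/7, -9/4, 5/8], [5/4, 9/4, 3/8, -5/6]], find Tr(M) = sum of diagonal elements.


The trace is the sum of diagonal entries.
Diagonal: M[1,1] = 7/4, M[2,2] = -3/4, M[3,3] = -9/4, M[4,4] = -5/6
Tr(M) = 7/4 + -3/4 + -9/4 + -5/6
Computing step by step:
After adding M[1,1]: 7/4
After adding M[2,2]: 1
After adding M[3,3]: -5/4
After adding M[4,4]: -25/12
Tr(M) = -25/12

-25/12


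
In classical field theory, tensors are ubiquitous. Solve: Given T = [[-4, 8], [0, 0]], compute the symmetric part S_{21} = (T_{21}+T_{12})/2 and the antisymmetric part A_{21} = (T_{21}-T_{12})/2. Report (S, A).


T_{21} = 0
T_{12} = 8
S_{21} = (0 + 8)/2 = 8/2 = 4
A_{21} = (0 - 8)/2 = -8/2 = -4
Check: S + A = 4 + -4 = 0 = T_{21}.

(4, -4)


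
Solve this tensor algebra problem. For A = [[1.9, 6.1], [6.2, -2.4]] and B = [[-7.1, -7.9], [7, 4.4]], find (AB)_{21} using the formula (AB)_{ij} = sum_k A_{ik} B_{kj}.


(AB)_{ij} = sum_k A_{ik} B_{kj}.
For i=2, j=1:
A_{21} * B_{11} = 6.2 * -7.1 = -44.02
A_{22} * B_{21} = -2.4 * 7 = -16.8
Sum = -44.02 + -16.8 = -60.82

-60.82


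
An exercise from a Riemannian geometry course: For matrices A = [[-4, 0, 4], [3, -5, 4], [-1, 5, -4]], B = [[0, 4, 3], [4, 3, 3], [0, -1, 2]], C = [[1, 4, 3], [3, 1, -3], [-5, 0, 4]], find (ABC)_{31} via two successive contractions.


(ABC)_{31} = sum_m (AB)_{3m} C_{m1}. First compute row 3 of AB.
(AB)_{31} = -1*0 + 5*4 + -4*0 = 20
(AB)_{32} = -1*4 + 5*3 + -4*-1 = 15
(AB)_{33} = -1*3 + 5*3 + -4*2 = 4
Now contract with column 1 of C:
(AB)_{31} * C_{11} = 20 * 1 = 20
(AB)_{32} * C_{21} = 15 * 3 = 45
(AB)_{33} * C_{31} = 4 * -5 = -20
(ABC)_{31} = 20 + 45 + -20 = 45

45


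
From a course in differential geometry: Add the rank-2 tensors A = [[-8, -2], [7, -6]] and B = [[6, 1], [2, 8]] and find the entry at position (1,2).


Tensor addition is component-wise: (A + B)_{ij} = A_{ij} + B_{ij}.
A_{12} = -2
B_{12} = 1
(A + B)_{12} = -2 + 1 = -1

-1


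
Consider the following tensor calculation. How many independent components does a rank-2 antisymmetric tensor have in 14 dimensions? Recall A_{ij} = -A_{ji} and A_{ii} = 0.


An antisymmetric rank-2 tensor satisfies A_{ij} = -A_{ji}, so diagonal entries are zero.
The independent components are the upper-triangular entries: C(n, 2) = n(n-1)/2.
n = 14
C(14, 2) = 14 * 13 / 2 = 182 / 2 = 91

91


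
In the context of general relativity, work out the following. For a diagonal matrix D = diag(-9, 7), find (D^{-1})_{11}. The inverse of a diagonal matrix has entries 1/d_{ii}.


For a diagonal matrix, the inverse has entries (D^{-1})_{ii} = 1/d_{ii}.
The diagonal entries are: d_{11} = -9, d_{22} = 7
We need (D^{-1})_{11} = 1/d_{11} = 1/-9 = -1/9

-1/9


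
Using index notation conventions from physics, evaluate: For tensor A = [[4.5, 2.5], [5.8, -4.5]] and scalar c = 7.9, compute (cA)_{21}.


Scalar multiplication: (cA)_{ij} = c * A_{ij}.
c = 7.9
A_{21} = 5.8
(cA)_{21} = 7.9 * 5.8 = 45.82

45.82


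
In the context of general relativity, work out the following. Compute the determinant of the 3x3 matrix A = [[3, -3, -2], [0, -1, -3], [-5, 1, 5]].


Expanding along the first row, det(A) = a11*M_11 - a12*M_12 + a13*M_13, where M_1j is the (1,j) minor.
Minor M_11 = -1*5 - -3*1 = -2
Minor M_12 = 0*5 - -3*-5 = -15
Minor M_13 = 0*1 - -1*-5 = -5
det = 3*(-2) - -3*(-15) + -2*(-5)
    = -6 - 45 + 10
    = -41

-41


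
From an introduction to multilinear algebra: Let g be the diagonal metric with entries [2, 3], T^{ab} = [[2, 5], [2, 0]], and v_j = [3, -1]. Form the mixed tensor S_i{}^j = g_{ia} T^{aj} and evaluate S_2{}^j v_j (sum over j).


Step 1: lower the first index. For a diagonal metric, g_{ia} T^{aj} = g_{ii} T^{ij} (no sum on i).
g_{22} = 3
S_2{}^1 = 3 * T^{21} = 3 * 2 = 6
S_2{}^2 = 3 * T^{22} = 3 * 0 = 0
Step 2: contract S_2{}^j with v_j.
S_2{}^1 * v_1 = 6 * 3 = 18
S_2{}^2 * v_2 = 0 * -1 = 0
Result = 18 + 0 = 18

18


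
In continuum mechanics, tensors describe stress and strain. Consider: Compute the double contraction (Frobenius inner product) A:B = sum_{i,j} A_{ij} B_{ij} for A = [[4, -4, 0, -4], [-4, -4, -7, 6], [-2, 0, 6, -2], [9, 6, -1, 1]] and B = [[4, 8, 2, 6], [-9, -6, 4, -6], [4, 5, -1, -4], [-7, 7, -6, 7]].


A:B = sum over all i,j of A_{ij} * B_{ij}.
Row 1: 4*4=16, -4*8=-32, 0*2=0, -4*6=-24 => row sum = -40
Row 2: -4*-9=36, -4*-6=24, -7*4=-28, 6*-6=-36 => row sum = -4
Row 3: -2*4=-8, 0*5=0, 6*-1=-6, -2*-4=8 => row sum = -6
Row 4: 9*-7=-63, 6*7=42, -1*-6=6, 1*7=7 => row sum = -8
Total = -40 + -4 + -6 + -8 = -58

-58


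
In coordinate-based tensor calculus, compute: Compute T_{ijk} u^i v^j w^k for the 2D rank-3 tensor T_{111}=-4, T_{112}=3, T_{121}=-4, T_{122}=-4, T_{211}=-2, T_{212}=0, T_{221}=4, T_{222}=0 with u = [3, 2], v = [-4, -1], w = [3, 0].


S = sum over i,j,k of T_{ijk} u_i v_j w_k. Expanding all 8 terms:
T_{111}*u_1*v_1*w_1 = -4*3*-4*3 = 144  (running total: 144)
T_{112}*u_1*v_1*w_2 = 3*3*-4*0 = 0  (running total: 144)
T_{121}*u_1*v_2*w_1 = -4*3*-1*3 = 36  (running total: 180)
T_{122}*u_1*v_2*w_2 = -4*3*-1*0 = 0  (running total: 180)
T_{211}*u_2*v_1*w_1 = -2*2*-4*3 = 48  (running total: 228)
T_{212}*u_2*v_1*w_2 = 0*2*-4*0 = 0  (running total: 228)
T_{221}*u_2*v_2*w_1 = 4*2*-1*3 = -24  (running total: 204)
T_{222}*u_2*v_2*w_2 = 0*2*-1*0 = 0  (running total: 204)
S = 204

204


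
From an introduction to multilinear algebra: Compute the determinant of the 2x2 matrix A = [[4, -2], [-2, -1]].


For a 2x2 matrix [[a, b], [c, d]], det = a*d - b*c.
a = 4, b = -2, c = -2, d = -1
a*d = 4 * -1 = -4
b*c = -2 * -2 = 4
det = -4 - 4 = -8

-8


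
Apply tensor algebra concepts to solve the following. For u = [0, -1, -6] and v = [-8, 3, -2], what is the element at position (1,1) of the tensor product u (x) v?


The outer product entry T_{ij} = u_i * v_j.
We need i=1, j=1.
u_1 = 0, v_1 = -8
T_{1,1} = 0 * -8 = 0

0


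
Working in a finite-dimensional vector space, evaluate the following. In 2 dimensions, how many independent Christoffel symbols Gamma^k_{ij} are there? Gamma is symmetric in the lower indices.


Christoffel symbols Gamma^k_{ij} are symmetric in i,j, so there are d * d(d+1)/2 independent symbols.
d = 2
d(d+1)/2 = 2 * 3 / 2 = 3
Total = 2 * 3 = 6

6


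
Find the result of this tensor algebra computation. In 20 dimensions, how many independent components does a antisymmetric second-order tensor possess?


A antisymmetric rank-2 tensor in d dimensions has d(d-1)/2 independent components.
d = 20
d(d-1)/2 = 20 * 19 / 2 = 380 / 2 = 190

190


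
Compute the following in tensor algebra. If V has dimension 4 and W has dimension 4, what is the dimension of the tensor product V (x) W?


The dimension of a tensor product is the product of dimensions.
dim(V) = 4, dim(W) = 4
dim(V (x) W) = 4 * 4 = 16

16


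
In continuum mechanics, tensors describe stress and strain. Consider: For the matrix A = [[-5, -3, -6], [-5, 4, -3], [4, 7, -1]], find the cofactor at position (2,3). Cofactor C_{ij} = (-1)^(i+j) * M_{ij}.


To find cofactor C_{23}, delete row 2 and column 3.
The resulting 2x2 submatrix is: [[-5, -3], [4, 7]]
Minor M_{23} = -5*7 - -3*4
  = -35 - -12 = -23
Sign = (-1)^(2+3) = (-1)^5 = -1
Cofactor C_{23} = -1 * -23 = 23

23


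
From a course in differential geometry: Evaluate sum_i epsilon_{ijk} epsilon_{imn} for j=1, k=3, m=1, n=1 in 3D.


Using the identity: epsilon_{ijk} epsilon_{imn} = delta_{jm} delta_{kn} - delta_{jn} delta_{km}.
delta_{11} = 1
delta_{31} = 0
delta_{11} = 1
delta_{31} = 0
Result = 1 * 0 - 1 * 0 = 0 - 0 = 0

0


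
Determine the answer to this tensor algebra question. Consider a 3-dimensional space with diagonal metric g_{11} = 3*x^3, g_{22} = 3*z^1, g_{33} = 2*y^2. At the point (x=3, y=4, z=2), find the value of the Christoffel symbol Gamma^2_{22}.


For a diagonal metric, Gamma^k_{ij} = (1/2) g^{kk} (dg_{ik}/dx_j + dg_{jk}/dx_i - dg_{ij}/dx_k).
The metric is diagonal, so g_{ab} = 0 for a != b.
At the given point: g_{11} = 81, g_{22} = 6, g_{33} = 32
g^{22} = 1/6
dg_{22}/dx_2 = dg_{22}/dx_2 = 0
dg_{22}/dx_2 = dg_{22}/dx_2 = 0
dg_{22}/dx_2 = dg_{22}/dx_2 = 0
Numerator = 0 + 0 - 0 = 0
Gamma^2_{22} = 0 / (2 * 6) = 0

0


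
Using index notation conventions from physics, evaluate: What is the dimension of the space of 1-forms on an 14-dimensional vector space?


The dimension of the space of p-forms on an n-dimensional space is C(n, p).
n = 14, p = 1
C(14, 1) = 14! / (1! * 13!) = 14

14


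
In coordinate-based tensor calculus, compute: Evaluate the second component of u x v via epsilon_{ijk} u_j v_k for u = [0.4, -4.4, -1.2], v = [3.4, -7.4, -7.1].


(u x v)_2 = sum_{j,k} epsilon_{2jk} u_j v_k. Only permutations of (1,2,3) contribute; the two non-zero terms are:
eps_{213} u_1 v_3 = -1 * 0.4 * -7.1 = 2.84
eps_{231} u_3 v_1 = 1 * -1.2 * 3.4 = -4.08
(u x v)_2 = -1.24

-1.24


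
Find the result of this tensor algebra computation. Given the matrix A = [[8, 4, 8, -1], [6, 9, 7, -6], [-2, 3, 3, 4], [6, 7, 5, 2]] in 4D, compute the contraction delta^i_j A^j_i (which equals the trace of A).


The contraction (trace) of a rank-2 tensor is the sum of its diagonal elements.
Diagonal entries: A[1,1] = 8, A[2,2] = 9, A[3,3] = 3, A[4,4] = 2
Tr(A) = 8 + 9 + 3 + 2 = 22

22


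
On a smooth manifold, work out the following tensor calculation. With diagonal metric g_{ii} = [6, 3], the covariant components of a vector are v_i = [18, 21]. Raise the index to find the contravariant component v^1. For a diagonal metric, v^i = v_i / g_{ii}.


To raise an index with a diagonal metric: v^i = v_i / g_{ii}.
For index 1: v_1 = 18, g_{11} = 6
v^1 = 18 / 6 = 3

3


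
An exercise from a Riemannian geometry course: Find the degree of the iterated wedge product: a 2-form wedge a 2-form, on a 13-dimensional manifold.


The degree of a wedge product is the sum of the degrees of the individual forms.
Degrees: 2, 2
Total degree = 2 + 2 = 4

4


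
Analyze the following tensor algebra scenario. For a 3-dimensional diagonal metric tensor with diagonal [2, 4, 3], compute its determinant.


For a diagonal metric, the determinant is the product of diagonal entries.
Diagonal entries: 2, 4, 3
det(g) = 2 * 4 * 3 = 24

24


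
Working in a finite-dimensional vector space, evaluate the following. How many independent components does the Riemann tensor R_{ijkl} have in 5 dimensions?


The Riemann tensor in d dimensions has d^2(d^2 - 1)/12 independent components.
d = 5, so d^2 = 25
d^2 - 1 = 24
d^2(d^2 - 1) = 25 * 24 = 600
Divide by 12: 600 / 12 = 50

50


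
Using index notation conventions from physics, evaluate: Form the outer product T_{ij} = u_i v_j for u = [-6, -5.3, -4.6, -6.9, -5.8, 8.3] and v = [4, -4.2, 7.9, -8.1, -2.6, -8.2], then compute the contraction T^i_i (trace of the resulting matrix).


The outer product gives T_{ij} = u_i v_j.
The trace (contraction) is Tr(T) = sum_i T_{ii} = sum_i u_i v_i.
Diagonal entries:
T_{11} = u_1 * v_1 = -6 * 4 = -24
T_{22} = u_2 * v_2 = -5.3 * -4.2 = 22.26
T_{33} = u_3 * v_3 = -4.6 * 7.9 = -36.34
T_{44} = u_4 * v_4 = -6.9 * -8.1 = 55.89
T_{55} = u_5 * v_5 = -5.8 * -2.6 = 15.08
T_{66} = u_6 * v_6 = 8.3 * -8.2 = -68.06
Tr(T) = -24 + 22.26 + -36.34 + 55.89 + 15.08 + -68.06 = -35.17

-35.17


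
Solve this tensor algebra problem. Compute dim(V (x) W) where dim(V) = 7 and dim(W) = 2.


The dimension of a tensor product is the product of dimensions.
dim(V) = 7, dim(W) = 2
dim(V (x) W) = 7 * 2 = 14

14


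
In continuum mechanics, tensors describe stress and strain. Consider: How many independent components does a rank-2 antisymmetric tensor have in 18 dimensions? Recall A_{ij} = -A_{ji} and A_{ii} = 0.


An antisymmetric rank-2 tensor satisfies A_{ij} = -A_{ji}, so diagonal entries are zero.
The independent components are the upper-triangular entries: C(n, 2) = n(n-1)/2.
n = 18
C(18, 2) = 18 * 17 / 2 = 306 / 2 = 153

153


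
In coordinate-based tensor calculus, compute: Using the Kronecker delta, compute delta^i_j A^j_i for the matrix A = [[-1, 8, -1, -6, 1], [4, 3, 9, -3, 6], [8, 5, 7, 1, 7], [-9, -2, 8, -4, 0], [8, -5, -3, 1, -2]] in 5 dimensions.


The contraction (trace) of a rank-2 tensor is the sum of its diagonal elements.
Diagonal entries: A[1,1] = -1, A[2,2] = 3, A[3,3] = 7, A[4,4] = -4, A[5,5] = -2
Tr(A) = -1 + 3 + 7 + -4 + -2 = 3

3


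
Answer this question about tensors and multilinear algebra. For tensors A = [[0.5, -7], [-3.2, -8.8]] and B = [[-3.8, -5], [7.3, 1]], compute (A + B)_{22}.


Tensor addition is component-wise: (A + B)_{ij} = A_{ij} + B_{ij}.
A_{22} = -8.8
B_{22} = 1
(A + B)_{22} = -8.8 + 1 = -7.8

-7.8


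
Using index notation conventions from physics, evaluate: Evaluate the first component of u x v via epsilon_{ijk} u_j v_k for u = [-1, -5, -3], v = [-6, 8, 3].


(u x v)_1 = sum_{j,k} epsilon_{1jk} u_j v_k. Only permutations of (1,2,3) contribute; the two non-zero terms are:
eps_{123} u_2 v_3 = 1 * -5 * 3 = -15
eps_{132} u_3 v_2 = -1 * -3 * 8 = 24
(u x v)_1 = 9

9


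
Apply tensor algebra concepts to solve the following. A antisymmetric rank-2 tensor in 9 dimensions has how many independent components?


A antisymmetric rank-2 tensor in d dimensions has d(d-1)/2 independent components.
d = 9
d(d-1)/2 = 9 * 8 / 2 = 72 / 2 = 36

36


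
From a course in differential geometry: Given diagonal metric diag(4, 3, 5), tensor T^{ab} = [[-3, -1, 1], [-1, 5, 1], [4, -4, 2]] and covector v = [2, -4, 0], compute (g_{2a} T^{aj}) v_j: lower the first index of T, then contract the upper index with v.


Step 1: lower the first index. For a diagonal metric, g_{ia} T^{aj} = g_{ii} T^{ij} (no sum on i).
g_{22} = 3
S_2{}^1 = 3 * T^{21} = 3 * -1 = -3
S_2{}^2 = 3 * T^{22} = 3 * 5 = 15
S_2{}^3 = 3 * T^{23} = 3 * 1 = 3
Step 2: contract S_2{}^j with v_j.
S_2{}^1 * v_1 = -3 * 2 = -6
S_2{}^2 * v_2 = 15 * -4 = -60
S_2{}^3 * v_3 = 3 * 0 = 0
Result = -6 + -60 + 0 = -66

-66


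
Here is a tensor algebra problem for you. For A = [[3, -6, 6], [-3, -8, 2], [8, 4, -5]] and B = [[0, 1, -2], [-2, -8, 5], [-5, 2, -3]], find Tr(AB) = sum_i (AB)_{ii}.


Tr(AB) = sum_i (AB)_{ii} where (AB)_{ii} = sum_k A_{ik} B_{ki}.
(AB)_{11} = 3*0 + -6*-2 + 6*-5 = -18
(AB)_{22} = -3*1 + -8*-8 + 2*2 = 65
(AB)_{33} = 8*-2 + 4*5 + -5*-3 = 19
Tr(AB) = -18 + 65 + 19 = 66

66


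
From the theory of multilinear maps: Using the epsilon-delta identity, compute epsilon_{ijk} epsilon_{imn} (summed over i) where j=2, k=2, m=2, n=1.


Using the identity: epsilon_{ijk} epsilon_{imn} = delta_{jm} delta_{kn} - delta_{jn} delta_{km}.
delta_{22} = 1
delta_{21} = 0
delta_{21} = 0
delta_{22} = 1
Result = 1 * 0 - 0 * 1 = 0 - 0 = 0

0


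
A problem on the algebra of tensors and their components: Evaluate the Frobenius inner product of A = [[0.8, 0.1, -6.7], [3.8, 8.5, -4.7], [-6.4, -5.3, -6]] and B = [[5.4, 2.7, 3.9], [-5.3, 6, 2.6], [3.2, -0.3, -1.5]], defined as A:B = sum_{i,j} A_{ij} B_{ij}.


A:B = sum over all i,j of A_{ij} * B_{ij}.
Row 1: 0.8*5.4=4.32, 0.1*2.7=0.27, -6.7*3.9=-26.13 => row sum = -21.54
Row 2: 3.8*-5.3=-20.14, 8.5*6=51, -4.7*2.6=-12.22 => row sum = 18.64
Row 3: -6.4*3.2=-20.48, -5.3*-0.3=1.59, -6*-1.5=9 => row sum = -9.89
Total = -21.54 + 18.64 + -9.89 = -12.79

-12.79


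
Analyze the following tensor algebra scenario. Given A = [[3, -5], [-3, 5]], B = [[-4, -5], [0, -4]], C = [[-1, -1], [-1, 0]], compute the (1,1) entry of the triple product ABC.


(ABC)_{11} = sum_m (AB)_{1m} C_{m1}. First compute row 1 of AB.
(AB)_{11} = 3*-4 + -5*0 = -12
(AB)_{12} = 3*-5 + -5*-4 = 5
Now contract with column 1 of C:
(AB)_{11} * C_{11} = -12 * -1 = 12
(AB)_{12} * C_{21} = 5 * -1 = -5
(ABC)_{11} = 12 + -5 = 7

7


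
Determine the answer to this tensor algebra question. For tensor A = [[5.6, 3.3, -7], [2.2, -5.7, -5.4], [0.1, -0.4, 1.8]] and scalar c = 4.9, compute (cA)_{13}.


Scalar multiplication: (cA)_{ij} = c * A_{ij}.
c = 4.9
A_{13} = -7
(cA)_{13} = 4.9 * -7 = -34.3

-34.3


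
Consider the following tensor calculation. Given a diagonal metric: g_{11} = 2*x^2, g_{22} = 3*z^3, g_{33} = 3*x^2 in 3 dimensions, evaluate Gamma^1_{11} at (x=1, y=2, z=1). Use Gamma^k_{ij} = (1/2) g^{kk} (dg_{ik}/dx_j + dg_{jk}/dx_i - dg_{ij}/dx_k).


For a diagonal metric, Gamma^k_{ij} = (1/2) g^{kk} (dg_{ik}/dx_j + dg_{jk}/dx_i - dg_{ij}/dx_k).
The metric is diagonal, so g_{ab} = 0 for a != b.
At the given point: g_{11} = 2, g_{22} = 3, g_{33} = 3
g^{11} = 1/2
dg_{11}/dx_1 = dg_{11}/dx_1 = 4
dg_{11}/dx_1 = dg_{11}/dx_1 = 4
dg_{11}/dx_1 = dg_{11}/dx_1 = 4
Numerator = 4 + 4 - 4 = 4
Gamma^1_{11} = 4 / (2 * 2) = 1

1


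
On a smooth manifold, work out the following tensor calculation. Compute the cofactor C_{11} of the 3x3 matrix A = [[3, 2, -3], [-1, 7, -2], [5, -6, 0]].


To find cofactor C_{11}, delete row 1 and column 1.
The resulting 2x2 submatrix is: [[7, -2], [-6, 0]]
Minor M_{11} = 7*0 - -2*-6
  = 0 - 12 = -12
Sign = (-1)^(1+1) = (-1)^2 = 1
Cofactor C_{11} = 1 * -12 = -12

-12


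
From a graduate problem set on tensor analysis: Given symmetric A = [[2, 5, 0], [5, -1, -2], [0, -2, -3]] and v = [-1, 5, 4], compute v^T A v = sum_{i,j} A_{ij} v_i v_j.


First compute Av:
(Av)_1 = 2*-1 + 5*5 + 0*4 = 23
(Av)_2 = 5*-1 + -1*5 + -2*4 = -18
(Av)_3 = 0*-1 + -2*5 + -3*4 = -22
Av = [23, -18, -22]
Then v^T (Av) = -1*23 + 5*-18 + 4*-22
= -23 + -90 + -88 = -201

-201


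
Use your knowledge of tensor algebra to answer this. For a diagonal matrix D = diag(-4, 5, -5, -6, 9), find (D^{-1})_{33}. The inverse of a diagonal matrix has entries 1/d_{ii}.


For a diagonal matrix, the inverse has entries (D^{-1})_{ii} = 1/d_{ii}.
The diagonal entries are: d_{11} = -4, d_{22} = 5, d_{33} = -5, d_{44} = -6, d_{55} = 9
We need (D^{-1})_{33} = 1/d_{33} = 1/-5 = -1/5

-1/5


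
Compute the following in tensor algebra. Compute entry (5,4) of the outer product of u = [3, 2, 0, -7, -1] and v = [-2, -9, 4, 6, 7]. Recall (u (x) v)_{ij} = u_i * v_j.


The outer product entry T_{ij} = u_i * v_j.
We need i=5, j=4.
u_5 = -1, v_4 = 6
T_{5,4} = -1 * 6 = -6

-6


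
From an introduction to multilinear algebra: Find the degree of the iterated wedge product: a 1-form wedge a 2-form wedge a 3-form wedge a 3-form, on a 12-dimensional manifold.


The degree of a wedge product is the sum of the degrees of the individual forms.
Degrees: 1, 2, 3, 3
Total degree = 1 + 2 + 3 + 3 = 9

9


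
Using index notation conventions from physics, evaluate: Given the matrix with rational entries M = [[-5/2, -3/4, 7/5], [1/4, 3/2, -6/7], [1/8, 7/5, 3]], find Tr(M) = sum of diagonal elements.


The trace is the sum of diagonal entries.
Diagonal: M[1,1] = -5/2, M[2,2] = 3/2, M[3,3] = 3
Tr(M) = -5/2 + 3/2 + 3
Computing step by step:
After adding M[1,1]: -5/2
After adding M[2,2]: -1
After adding M[3,3]: 2
Tr(M) = 2

2


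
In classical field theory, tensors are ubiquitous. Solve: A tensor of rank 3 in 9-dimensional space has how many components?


The number of components of a rank-r tensor in d dimensions is d^r.
Here d = 9 and r = 3.
9^3 = 729

729


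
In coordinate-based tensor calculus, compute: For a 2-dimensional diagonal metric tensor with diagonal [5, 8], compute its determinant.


For a diagonal metric, the determinant is the product of diagonal entries.
Diagonal entries: 5, 8
det(g) = 5 * 8 = 40

40


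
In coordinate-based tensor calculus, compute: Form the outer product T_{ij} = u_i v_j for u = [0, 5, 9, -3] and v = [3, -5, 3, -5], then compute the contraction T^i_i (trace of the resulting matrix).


The outer product gives T_{ij} = u_i v_j.
The trace (contraction) is Tr(T) = sum_i T_{ii} = sum_i u_i v_i.
Diagonal entries:
T_{11} = u_1 * v_1 = 0 * 3 = 0
T_{22} = u_2 * v_2 = 5 * -5 = -25
T_{33} = u_3 * v_3 = 9 * 3 = 27
T_{44} = u_4 * v_4 = -3 * -5 = 15
Tr(T) = 0 + -25 + 27 + 15 = 17

17


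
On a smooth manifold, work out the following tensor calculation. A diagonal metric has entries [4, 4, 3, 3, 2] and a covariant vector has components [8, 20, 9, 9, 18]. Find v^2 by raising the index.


To raise an index with a diagonal metric: v^i = v_i / g_{ii}.
For index 2: v_2 = 20, g_{22} = 4
v^2 = 20 / 4 = 5

5


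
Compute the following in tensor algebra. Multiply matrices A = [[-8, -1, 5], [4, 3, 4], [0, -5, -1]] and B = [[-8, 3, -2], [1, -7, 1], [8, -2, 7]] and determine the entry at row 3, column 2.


(AB)_{ij} = sum_k A_{ik} B_{kj}.
For i=3, j=2:
A_{31} * B_{12} = 0 * 3 = 0
A_{32} * B_{22} = -5 * -7 = 35
A_{33} * B_{32} = -1 * -2 = 2
Sum = 0 + 35 + 2 = 37

37


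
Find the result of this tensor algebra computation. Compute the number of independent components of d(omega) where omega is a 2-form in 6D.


The exterior derivative of a p-form is a (p+1)-form.
Its number of independent components is C(n, p+1).
n = 6, p+1 = 3
C(6, 3) = 20

20


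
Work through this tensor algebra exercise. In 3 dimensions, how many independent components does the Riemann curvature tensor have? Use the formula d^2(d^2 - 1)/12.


The Riemann tensor in d dimensions has d^2(d^2 - 1)/12 independent components.
d = 3, so d^2 = 9
d^2 - 1 = 8
d^2(d^2 - 1) = 9 * 8 = 72
Divide by 12: 72 / 12 = 6

6


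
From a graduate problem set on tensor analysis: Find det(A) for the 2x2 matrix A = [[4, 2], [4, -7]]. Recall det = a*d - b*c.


For a 2x2 matrix [[a, b], [c, d]], det = a*d - b*c.
a = 4, b = 2, c = 4, d = -7
a*d = 4 * -7 = -28
b*c = 2 * 4 = 8
det = -28 - 8 = -36

-36


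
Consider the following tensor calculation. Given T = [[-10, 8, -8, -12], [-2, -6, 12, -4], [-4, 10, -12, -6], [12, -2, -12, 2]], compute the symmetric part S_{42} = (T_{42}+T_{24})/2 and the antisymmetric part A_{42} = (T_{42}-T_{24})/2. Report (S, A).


T_{42} = -2
T_{24} = -4
S_{42} = (-2 + -4)/2 = -6/2 = -3
A_{42} = (-2 - -4)/2 = 2/2 = 1
Check: S + A = -3 + 1 = -2 = T_{42}.

(-3, 1)


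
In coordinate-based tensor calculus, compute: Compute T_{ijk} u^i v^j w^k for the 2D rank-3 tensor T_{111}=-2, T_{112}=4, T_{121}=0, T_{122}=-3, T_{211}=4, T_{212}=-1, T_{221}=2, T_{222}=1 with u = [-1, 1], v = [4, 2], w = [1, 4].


S = sum over i,j,k of T_{ijk} u_i v_j w_k. Expanding all 8 terms:
T_{111}*u_1*v_1*w_1 = -2*-1*4*1 = 8  (running total: 8)
T_{112}*u_1*v_1*w_2 = 4*-1*4*4 = -64  (running total: -56)
T_{121}*u_1*v_2*w_1 = 0*-1*2*1 = 0  (running total: -56)
T_{122}*u_1*v_2*w_2 = -3*-1*2*4 = 24  (running total: -32)
T_{211}*u_2*v_1*w_1 = 4*1*4*1 = 16  (running total: -16)
T_{212}*u_2*v_1*w_2 = -1*1*4*4 = -16  (running total: -32)
T_{221}*u_2*v_2*w_1 = 2*1*2*1 = 4  (running total: -28)
T_{222}*u_2*v_2*w_2 = 1*1*2*4 = 8  (running total: -20)
S = -20

-20


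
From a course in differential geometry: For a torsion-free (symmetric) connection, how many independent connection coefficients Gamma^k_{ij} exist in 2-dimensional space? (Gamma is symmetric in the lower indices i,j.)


Christoffel symbols Gamma^k_{ij} are symmetric in i,j, so there are d * d(d+1)/2 independent symbols.
d = 2
d(d+1)/2 = 2 * 3 / 2 = 3
Total = 2 * 3 = 6

6


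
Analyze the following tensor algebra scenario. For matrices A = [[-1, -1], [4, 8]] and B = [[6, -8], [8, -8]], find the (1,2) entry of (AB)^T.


(AB)^T_{ij} = (AB)_{ji} = sum_k A_{jk} B_{ki}.
For i=1, j=2 we need (AB)_{21}:
A_{21} * B_{11} = 4 * 6 = 24
A_{22} * B_{21} = 8 * 8 = 64
Sum = 24 + 64 = 88

88


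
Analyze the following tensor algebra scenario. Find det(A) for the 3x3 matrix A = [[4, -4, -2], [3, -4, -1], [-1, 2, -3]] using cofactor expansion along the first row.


Expanding along the first row, det(A) = a11*M_11 - a12*M_12 + a13*M_13, where M_1j is the (1,j) minor.
Minor M_11 = -4*-3 - -1*2 = 14
Minor M_12 = 3*-3 - -1*-1 = -10
Minor M_13 = 3*2 - -4*-1 = 2
det = 4*(14) - -4*(-10) + -2*(2)
    = 56 - 40 + -4
    = 12

12


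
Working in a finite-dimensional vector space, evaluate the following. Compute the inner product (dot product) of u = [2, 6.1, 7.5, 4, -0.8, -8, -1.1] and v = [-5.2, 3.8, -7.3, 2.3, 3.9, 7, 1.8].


The inner product u . v = sum of u_i * v_i.
Term-by-term: 2 * -5.2, 6.1 * 3.8, 7.5 * -7.3, 4 * 2.3, -0.8 * 3.9, -8 * 7, -1.1 * 1.8
Products: -10.4, 23.18, -54.75, 9.2, -3.12, -56, -1.98
Sum = -10.4 + 23.18 + -54.75 + 9.2 + -3.12 + -56 + -1.98 = -93.87

-93.87


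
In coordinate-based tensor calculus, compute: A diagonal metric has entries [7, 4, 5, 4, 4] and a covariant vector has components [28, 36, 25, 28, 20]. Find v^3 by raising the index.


To raise an index with a diagonal metric: v^i = v_i / g_{ii}.
For index 3: v_3 = 25, g_{33} = 5
v^3 = 25 / 5 = 5

5


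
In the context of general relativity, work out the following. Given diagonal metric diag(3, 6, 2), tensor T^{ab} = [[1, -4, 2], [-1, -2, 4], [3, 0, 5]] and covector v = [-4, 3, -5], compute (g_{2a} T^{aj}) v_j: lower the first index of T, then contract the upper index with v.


Step 1: lower the first index. For a diagonal metric, g_{ia} T^{aj} = g_{ii} T^{ij} (no sum on i).
g_{22} = 6
S_2{}^1 = 6 * T^{21} = 6 * -1 = -6
S_2{}^2 = 6 * T^{22} = 6 * -2 = -12
S_2{}^3 = 6 * T^{23} = 6 * 4 = 24
Step 2: contract S_2{}^j with v_j.
S_2{}^1 * v_1 = -6 * -4 = 24
S_2{}^2 * v_2 = -12 * 3 = -36
S_2{}^3 * v_3 = 24 * -5 = -120
Result = 24 + -36 + -120 = -132

-132


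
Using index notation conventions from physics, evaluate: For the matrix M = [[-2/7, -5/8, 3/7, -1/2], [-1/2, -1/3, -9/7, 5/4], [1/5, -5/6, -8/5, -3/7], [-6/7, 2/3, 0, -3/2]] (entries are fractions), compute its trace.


The trace is the sum of diagonal entries.
Diagonal: M[1,1] = -2/7, M[2,2] = -1/3, M[3,3] = -8/5, M[4,4] = -3/2
Tr(M) = -2/7 + -1/3 + -8/5 + -3/2
Computing step by step:
After adding M[1,1]: -2/7
After adding M[2,2]: -13/21
After adding M[3,3]: -233/105
After adding M[4,4]: -781/210
Tr(M) = -781/210

-781/210


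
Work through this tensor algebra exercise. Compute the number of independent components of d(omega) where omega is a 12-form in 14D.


The exterior derivative of a p-form is a (p+1)-form.
Its number of independent components is C(n, p+1).
n = 14, p+1 = 13
C(14, 13) = 14

14


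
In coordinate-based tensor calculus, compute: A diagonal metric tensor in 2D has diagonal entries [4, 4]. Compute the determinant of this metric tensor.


For a diagonal metric, the determinant is the product of diagonal entries.
Diagonal entries: 4, 4
det(g) = 4 * 4 = 16

16


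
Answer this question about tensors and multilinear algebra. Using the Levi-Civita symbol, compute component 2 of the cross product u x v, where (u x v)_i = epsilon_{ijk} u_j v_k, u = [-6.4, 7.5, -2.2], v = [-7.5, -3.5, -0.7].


(u x v)_2 = sum_{j,k} epsilon_{2jk} u_j v_k. Only permutations of (1,2,3) contribute; the two non-zero terms are:
eps_{213} u_1 v_3 = -1 * -6.4 * -0.7 = -4.48
eps_{231} u_3 v_1 = 1 * -2.2 * -7.5 = 16.5
(u x v)_2 = 12.02

12.02


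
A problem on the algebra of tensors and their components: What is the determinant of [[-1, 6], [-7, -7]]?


For a 2x2 matrix [[a, b], [c, d]], det = a*d - b*c.
a = -1, b = 6, c = -7, d = -7
a*d = -1 * -7 = 7
b*c = 6 * -7 = -42
det = 7 - -42 = 49

49


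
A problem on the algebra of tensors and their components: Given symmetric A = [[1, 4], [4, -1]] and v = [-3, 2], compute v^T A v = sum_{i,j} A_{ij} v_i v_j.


First compute Av:
(Av)_1 = 1*-3 + 4*2 = 5
(Av)_2 = 4*-3 + -1*2 = -14
Av = [5, -14]
Then v^T (Av) = -3*5 + 2*-14
= -15 + -28 = -43

-43


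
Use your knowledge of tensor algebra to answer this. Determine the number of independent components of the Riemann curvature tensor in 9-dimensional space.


The Riemann tensor in d dimensions has d^2(d^2 - 1)/12 independent components.
d = 9, so d^2 = 81
d^2 - 1 = 80
d^2(d^2 - 1) = 81 * 80 = 6480
Divide by 12: 6480 / 12 = 540

540


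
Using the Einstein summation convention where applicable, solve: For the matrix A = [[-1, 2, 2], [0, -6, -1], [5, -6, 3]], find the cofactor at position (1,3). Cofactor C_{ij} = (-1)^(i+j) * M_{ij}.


To find cofactor C_{13}, delete row 1 and column 3.
The resulting 2x2 submatrix is: [[0, -6], [5, -6]]
Minor M_{13} = 0*-6 - -6*5
  = 0 - -30 = 30
Sign = (-1)^(1+3) = (-1)^4 = 1
Cofactor C_{13} = 1 * 30 = 30

30


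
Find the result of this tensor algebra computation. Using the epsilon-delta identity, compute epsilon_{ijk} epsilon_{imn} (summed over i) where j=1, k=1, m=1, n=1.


Using the identity: epsilon_{ijk} epsilon_{imn} = delta_{jm} delta_{kn} - delta_{jn} delta_{km}.
delta_{11} = 1
delta_{11} = 1
delta_{11} = 1
delta_{11} = 1
Result = 1 * 1 - 1 * 1 = 1 - 1 = 0

0


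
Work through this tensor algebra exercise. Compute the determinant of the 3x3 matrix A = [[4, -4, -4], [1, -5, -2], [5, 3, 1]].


Expanding along the first row, det(A) = a11*M_11 - a12*M_12 + a13*M_13, where M_1j is the (1,j) minor.
Minor M_11 = -5*1 - -2*3 = 1
Minor M_12 = 1*1 - -2*5 = 11
Minor M_13 = 1*3 - -5*5 = 28
det = 4*(1) - -4*(11) + -4*(28)
    = 4 - -44 + -112
    = -64

-64


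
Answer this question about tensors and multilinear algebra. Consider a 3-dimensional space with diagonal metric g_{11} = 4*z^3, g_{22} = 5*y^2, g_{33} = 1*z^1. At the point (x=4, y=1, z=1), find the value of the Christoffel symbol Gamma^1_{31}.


For a diagonal metric, Gamma^k_{ij} = (1/2) g^{kk} (dg_{ik}/dx_j + dg_{jk}/dx_i - dg_{ij}/dx_k).
The metric is diagonal, so g_{ab} = 0 for a != b.
At the given point: g_{11} = 4, g_{22} = 5, g_{33} = 1
g^{11} = 1/4
dg_{31}/dx_1 = 0 (off-diagonal)
dg_{11}/dx_3 = dg_{11}/dx_3 = 12
dg_{31}/dx_1 = 0 (off-diagonal)
Numerator = 0 + 12 - 0 = 12
Gamma^1_{31} = 12 / (2 * 4) = 3/2

3/2


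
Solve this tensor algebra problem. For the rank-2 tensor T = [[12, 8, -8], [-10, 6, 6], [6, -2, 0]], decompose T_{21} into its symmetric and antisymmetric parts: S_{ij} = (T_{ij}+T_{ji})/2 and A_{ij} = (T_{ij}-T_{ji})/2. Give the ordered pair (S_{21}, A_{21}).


T_{21} = -10
T_{12} = 8
S_{21} = (-10 + 8)/2 = -2/2 = -1
A_{21} = (-10 - 8)/2 = -18/2 = -9
Check: S + A = -1 + -9 = -10 = T_{21}.

(-1, -9)


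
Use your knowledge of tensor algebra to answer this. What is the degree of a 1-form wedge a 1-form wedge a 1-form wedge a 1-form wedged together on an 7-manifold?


The degree of a wedge product is the sum of the degrees of the individual forms.
Degrees: 1, 1, 1, 1
Total degree = 1 + 1 + 1 + 1 = 4

4


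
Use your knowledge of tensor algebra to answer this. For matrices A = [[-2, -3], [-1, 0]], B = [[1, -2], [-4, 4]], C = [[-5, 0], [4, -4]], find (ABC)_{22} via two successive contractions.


(ABC)_{22} = sum_m (AB)_{2m} C_{m2}. First compute row 2 of AB.
(AB)_{21} = -1*1 + 0*-4 = -1
(AB)_{22} = -1*-2 + 0*4 = 2
Now contract with column 2 of C:
(AB)_{21} * C_{12} = -1 * 0 = 0
(AB)_{22} * C_{22} = 2 * -4 = -8
(ABC)_{22} = 0 + -8 = -8

-8


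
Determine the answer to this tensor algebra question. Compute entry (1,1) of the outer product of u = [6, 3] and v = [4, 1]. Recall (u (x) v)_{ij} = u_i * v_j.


The outer product entry T_{ij} = u_i * v_j.
We need i=1, j=1.
u_1 = 6, v_1 = 4
T_{1,1} = 6 * 4 = 24

24


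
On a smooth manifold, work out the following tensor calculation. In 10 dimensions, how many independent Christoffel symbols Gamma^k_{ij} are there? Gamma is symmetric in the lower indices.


Christoffel symbols Gamma^k_{ij} are symmetric in i,j, so there are d * d(d+1)/2 independent symbols.
d = 10
d(d+1)/2 = 10 * 11 / 2 = 55
Total = 10 * 55 = 550

550


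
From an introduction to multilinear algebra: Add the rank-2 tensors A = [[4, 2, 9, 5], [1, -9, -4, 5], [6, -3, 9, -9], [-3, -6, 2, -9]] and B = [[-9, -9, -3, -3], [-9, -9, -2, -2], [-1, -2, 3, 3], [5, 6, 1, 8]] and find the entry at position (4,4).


Tensor addition is component-wise: (A + B)_{ij} = A_{ij} + B_{ij}.
A_{44} = -9
B_{44} = 8
(A + B)_{44} = -9 + 8 = -1

-1


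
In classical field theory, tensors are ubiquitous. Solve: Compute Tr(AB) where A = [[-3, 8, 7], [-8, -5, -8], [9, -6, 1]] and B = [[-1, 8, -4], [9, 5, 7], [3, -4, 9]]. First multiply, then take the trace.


Tr(AB) = sum_i (AB)_{ii} where (AB)_{ii} = sum_k A_{ik} B_{ki}.
(AB)_{11} = -3*-1 + 8*9 + 7*3 = 96
(AB)_{22} = -8*8 + -5*5 + -8*-4 = -57
(AB)_{33} = 9*-4 + -6*7 + 1*9 = -69
Tr(AB) = 96 + -57 + -69 = -30

-30


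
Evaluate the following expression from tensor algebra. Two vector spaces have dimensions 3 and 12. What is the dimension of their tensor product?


The dimension of a tensor product is the product of dimensions.
dim(V) = 3, dim(W) = 12
dim(V (x) W) = 3 * 12 = 36

36


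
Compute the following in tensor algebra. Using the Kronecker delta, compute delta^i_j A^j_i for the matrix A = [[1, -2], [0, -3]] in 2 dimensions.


The contraction (trace) of a rank-2 tensor is the sum of its diagonal elements.
Diagonal entries: A[1,1] = 1, A[2,2] = -3
Tr(A) = 1 + -3 = -2

-2


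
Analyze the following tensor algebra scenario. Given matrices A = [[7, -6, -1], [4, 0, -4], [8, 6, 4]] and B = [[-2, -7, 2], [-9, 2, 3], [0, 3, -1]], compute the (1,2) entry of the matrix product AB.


(AB)_{ij} = sum_k A_{ik} B_{kj}.
For i=1, j=2:
A_{11} * B_{12} = 7 * -7 = -49
A_{12} * B_{22} = -6 * 2 = -12
A_{13} * B_{32} = -1 * 3 = -3
Sum = -49 + -12 + -3 = -64

-64


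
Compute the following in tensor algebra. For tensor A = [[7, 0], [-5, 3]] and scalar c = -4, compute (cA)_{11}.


Scalar multiplication: (cA)_{ij} = c * A_{ij}.
c = -4
A_{11} = 7
(cA)_{11} = -4 * 7 = -28

-28


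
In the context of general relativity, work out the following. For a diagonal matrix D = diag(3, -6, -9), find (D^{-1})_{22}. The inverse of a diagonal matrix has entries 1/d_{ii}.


For a diagonal matrix, the inverse has entries (D^{-1})_{ii} = 1/d_{ii}.
The diagonal entries are: d_{11} = 3, d_{22} = -6, d_{33} = -9
We need (D^{-1})_{22} = 1/d_{22} = 1/-6 = -1/6

-1/6


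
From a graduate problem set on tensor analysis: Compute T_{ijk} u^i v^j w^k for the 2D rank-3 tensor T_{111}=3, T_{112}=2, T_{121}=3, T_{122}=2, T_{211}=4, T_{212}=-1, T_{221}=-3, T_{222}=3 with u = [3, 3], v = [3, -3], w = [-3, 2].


S = sum over i,j,k of T_{ijk} u_i v_j w_k. Expanding all 8 terms:
T_{111}*u_1*v_1*w_1 = 3*3*3*-3 = -81  (running total: -81)
T_{112}*u_1*v_1*w_2 = 2*3*3*2 = 36  (running total: -45)
T_{121}*u_1*v_2*w_1 = 3*3*-3*-3 = 81  (running total: 36)
T_{122}*u_1*v_2*w_2 = 2*3*-3*2 = -36  (running total: 0)
T_{211}*u_2*v_1*w_1 = 4*3*3*-3 = -108  (running total: -108)
T_{212}*u_2*v_1*w_2 = -1*3*3*2 = -18  (running total: -126)
T_{221}*u_2*v_2*w_1 = -3*3*-3*-3 = -81  (running total: -207)
T_{222}*u_2*v_2*w_2 = 3*3*-3*2 = -54  (running total: -261)
S = -261

-261


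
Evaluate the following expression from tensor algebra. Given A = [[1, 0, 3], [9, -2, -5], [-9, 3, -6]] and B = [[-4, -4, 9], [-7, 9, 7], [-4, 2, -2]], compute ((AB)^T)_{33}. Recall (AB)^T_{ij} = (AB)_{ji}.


(AB)^T_{ij} = (AB)_{ji} = sum_k A_{jk} B_{ki}.
For i=3, j=3 we need (AB)_{33}:
A_{31} * B_{13} = -9 * 9 = -81
A_{32} * B_{23} = 3 * 7 = 21
A_{33} * B_{33} = -6 * -2 = 12
Sum = -81 + 21 + 12 = -48

-48


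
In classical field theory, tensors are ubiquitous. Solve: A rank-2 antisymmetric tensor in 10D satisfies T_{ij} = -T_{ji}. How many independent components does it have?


An antisymmetric rank-2 tensor satisfies A_{ij} = -A_{ji}, so diagonal entries are zero.
The independent components are the upper-triangular entries: C(n, 2) = n(n-1)/2.
n = 10
C(10, 2) = 10 * 9 / 2 = 90 / 2 = 45

45
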